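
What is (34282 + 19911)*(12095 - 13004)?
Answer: -49261437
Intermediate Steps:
(34282 + 19911)*(12095 - 13004) = 54193*(-909) = -49261437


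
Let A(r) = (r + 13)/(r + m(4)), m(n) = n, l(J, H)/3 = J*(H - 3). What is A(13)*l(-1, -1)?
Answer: 312/17 ≈ 18.353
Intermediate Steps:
l(J, H) = 3*J*(-3 + H) (l(J, H) = 3*(J*(H - 3)) = 3*(J*(-3 + H)) = 3*J*(-3 + H))
A(r) = (13 + r)/(4 + r) (A(r) = (r + 13)/(r + 4) = (13 + r)/(4 + r))
A(13)*l(-1, -1) = ((13 + 13)/(4 + 13))*(3*(-1)*(-3 - 1)) = (26/17)*(3*(-1)*(-4)) = ((1/17)*26)*12 = (26/17)*12 = 312/17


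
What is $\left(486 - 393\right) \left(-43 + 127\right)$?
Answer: $7812$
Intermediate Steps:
$\left(486 - 393\right) \left(-43 + 127\right) = 93 \cdot 84 = 7812$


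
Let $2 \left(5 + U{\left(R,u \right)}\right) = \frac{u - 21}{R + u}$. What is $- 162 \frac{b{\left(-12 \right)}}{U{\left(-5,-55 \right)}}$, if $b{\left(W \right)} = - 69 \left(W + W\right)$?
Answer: $\frac{8048160}{131} \approx 61436.0$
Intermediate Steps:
$b{\left(W \right)} = - 138 W$ ($b{\left(W \right)} = - 69 \cdot 2 W = - 138 W$)
$U{\left(R,u \right)} = -5 + \frac{-21 + u}{2 \left(R + u\right)}$ ($U{\left(R,u \right)} = -5 + \frac{\left(u - 21\right) \frac{1}{R + u}}{2} = -5 + \frac{\left(-21 + u\right) \frac{1}{R + u}}{2} = -5 + \frac{\frac{1}{R + u} \left(-21 + u\right)}{2} = -5 + \frac{-21 + u}{2 \left(R + u\right)}$)
$- 162 \frac{b{\left(-12 \right)}}{U{\left(-5,-55 \right)}} = - 162 \frac{\left(-138\right) \left(-12\right)}{\frac{1}{2} \frac{1}{-5 - 55} \left(-21 - -50 - -495\right)} = - 162 \frac{1656}{\frac{1}{2} \frac{1}{-60} \left(-21 + 50 + 495\right)} = - 162 \frac{1656}{\frac{1}{2} \left(- \frac{1}{60}\right) 524} = - 162 \frac{1656}{- \frac{131}{30}} = - 162 \cdot 1656 \left(- \frac{30}{131}\right) = \left(-162\right) \left(- \frac{49680}{131}\right) = \frac{8048160}{131}$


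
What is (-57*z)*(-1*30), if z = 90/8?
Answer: 38475/2 ≈ 19238.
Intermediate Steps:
z = 45/4 (z = 90*(⅛) = 45/4 ≈ 11.250)
(-57*z)*(-1*30) = (-57*45/4)*(-1*30) = -2565/4*(-30) = 38475/2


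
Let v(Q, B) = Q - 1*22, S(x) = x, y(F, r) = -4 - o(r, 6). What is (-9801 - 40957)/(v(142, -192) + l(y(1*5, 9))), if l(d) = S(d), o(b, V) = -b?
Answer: -50758/125 ≈ -406.06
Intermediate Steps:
y(F, r) = -4 + r (y(F, r) = -4 - (-1)*r = -4 + r)
v(Q, B) = -22 + Q (v(Q, B) = Q - 22 = -22 + Q)
l(d) = d
(-9801 - 40957)/(v(142, -192) + l(y(1*5, 9))) = (-9801 - 40957)/((-22 + 142) + (-4 + 9)) = -50758/(120 + 5) = -50758/125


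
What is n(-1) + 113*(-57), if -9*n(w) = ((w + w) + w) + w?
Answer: -57965/9 ≈ -6440.6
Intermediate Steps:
n(w) = -4*w/9 (n(w) = -(((w + w) + w) + w)/9 = -((2*w + w) + w)/9 = -(3*w + w)/9 = -4*w/9)
n(-1) + 113*(-57) = -4/9*(-1) + 113*(-57) = 4/9 - 6441 = -57965/9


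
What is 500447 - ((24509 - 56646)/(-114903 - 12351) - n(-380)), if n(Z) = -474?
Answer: 63623532005/127254 ≈ 4.9997e+5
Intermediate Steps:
500447 - ((24509 - 56646)/(-114903 - 12351) - n(-380)) = 500447 - ((24509 - 56646)/(-114903 - 12351) - 1*(-474)) = 500447 - (-32137/(-127254) + 474) = 500447 - (-32137*(-1/127254) + 474) = 500447 - (32137/127254 + 474) = 500447 - 1*60350533/127254 = 500447 - 60350533/127254 = 63623532005/127254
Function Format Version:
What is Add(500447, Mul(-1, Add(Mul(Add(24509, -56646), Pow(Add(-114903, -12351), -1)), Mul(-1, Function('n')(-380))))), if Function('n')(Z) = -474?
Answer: Rational(63623532005, 127254) ≈ 4.9997e+5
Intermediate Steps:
Add(500447, Mul(-1, Add(Mul(Add(24509, -56646), Pow(Add(-114903, -12351), -1)), Mul(-1, Function('n')(-380))))) = Add(500447, Mul(-1, Add(Mul(Add(24509, -56646), Pow(Add(-114903, -12351), -1)), Mul(-1, -474)))) = Add(500447, Mul(-1, Add(Mul(-32137, Pow(-127254, -1)), 474))) = Add(500447, Mul(-1, Add(Mul(-32137, Rational(-1, 127254)), 474))) = Add(500447, Mul(-1, Add(Rational(32137, 127254), 474))) = Add(500447, Mul(-1, Rational(60350533, 127254))) = Add(500447, Rational(-60350533, 127254)) = Rational(63623532005, 127254)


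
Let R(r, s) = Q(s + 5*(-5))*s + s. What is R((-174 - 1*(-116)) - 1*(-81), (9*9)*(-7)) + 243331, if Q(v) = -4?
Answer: 245032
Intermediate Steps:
R(r, s) = -3*s (R(r, s) = -4*s + s = -3*s)
R((-174 - 1*(-116)) - 1*(-81), (9*9)*(-7)) + 243331 = -3*9*9*(-7) + 243331 = -243*(-7) + 243331 = -3*(-567) + 243331 = 1701 + 243331 = 245032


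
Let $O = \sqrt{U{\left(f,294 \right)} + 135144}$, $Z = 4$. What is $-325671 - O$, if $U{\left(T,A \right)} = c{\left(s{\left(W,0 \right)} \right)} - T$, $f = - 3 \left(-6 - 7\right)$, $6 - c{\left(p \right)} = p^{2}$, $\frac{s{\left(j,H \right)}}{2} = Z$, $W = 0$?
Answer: $-325671 - \sqrt{135047} \approx -3.2604 \cdot 10^{5}$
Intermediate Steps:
$s{\left(j,H \right)} = 8$ ($s{\left(j,H \right)} = 2 \cdot 4 = 8$)
$c{\left(p \right)} = 6 - p^{2}$
$f = 39$ ($f = \left(-3\right) \left(-13\right) = 39$)
$U{\left(T,A \right)} = -58 - T$ ($U{\left(T,A \right)} = \left(6 - 8^{2}\right) - T = \left(6 - 64\right) - T = -58 - T$)
$O = \sqrt{135047}$ ($O = \sqrt{\left(-58 - 39\right) + 135144} = \sqrt{-97 + 135144} = \sqrt{135047} \approx 367.49$)
$-325671 - O = -325671 - \sqrt{135047}$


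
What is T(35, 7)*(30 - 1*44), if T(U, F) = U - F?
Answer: -392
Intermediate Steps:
T(35, 7)*(30 - 1*44) = (35 - 1*7)*(30 - 1*44) = (35 - 7)*(30 - 44) = 28*(-14) = -392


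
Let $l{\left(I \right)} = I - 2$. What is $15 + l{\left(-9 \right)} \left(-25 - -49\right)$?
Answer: $-249$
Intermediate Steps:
$l{\left(I \right)} = -2 + I$
$15 + l{\left(-9 \right)} \left(-25 - -49\right) = 15 + \left(-2 - 9\right) \left(-25 - -49\right) = 15 - 11 \left(-25 + 49\right) = 15 - 264 = -249$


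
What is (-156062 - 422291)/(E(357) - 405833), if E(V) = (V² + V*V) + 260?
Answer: 578353/150675 ≈ 3.8384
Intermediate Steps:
E(V) = 260 + 2*V² (E(V) = (V² + V²) + 260 = 2*V² + 260 = 260 + 2*V²)
(-156062 - 422291)/(E(357) - 405833) = (-156062 - 422291)/((260 + 2*357²) - 405833) = -578353/((260 + 2*127449) - 405833) = -578353/((260 + 254898) - 405833) = -578353/(255158 - 405833) = -578353/(-150675) = -578353*(-1/150675) = 578353/150675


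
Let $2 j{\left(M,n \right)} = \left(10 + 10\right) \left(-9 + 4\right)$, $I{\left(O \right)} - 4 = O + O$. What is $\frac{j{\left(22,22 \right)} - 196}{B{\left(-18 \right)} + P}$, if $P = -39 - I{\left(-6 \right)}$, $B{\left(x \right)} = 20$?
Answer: $\frac{246}{11} \approx 22.364$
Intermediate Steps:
$I{\left(O \right)} = 4 + 2 O$ ($I{\left(O \right)} = 4 + \left(O + O\right) = 4 + 2 O$)
$j{\left(M,n \right)} = -50$ ($j{\left(M,n \right)} = \frac{\left(10 + 10\right) \left(-9 + 4\right)}{2} = \frac{20 \left(-5\right)}{2} = \frac{1}{2} \left(-100\right) = -50$)
$P = -31$ ($P = -39 - \left(4 + 2 \left(-6\right)\right) = -39 - \left(4 - 12\right) = -39 - -8 = -39 + 8 = -31$)
$\frac{j{\left(22,22 \right)} - 196}{B{\left(-18 \right)} + P} = \frac{-50 - 196}{20 - 31} = - \frac{246}{-11} = \left(-246\right) \left(- \frac{1}{11}\right) = \frac{246}{11}$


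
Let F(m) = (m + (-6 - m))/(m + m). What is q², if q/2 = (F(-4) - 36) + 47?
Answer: 2209/4 ≈ 552.25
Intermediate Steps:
F(m) = -3/m (F(m) = -6*1/(2*m) = -3/m)
q = 47/2 (q = 2*((-3/(-4) - 36) + 47) = 2*((-3*(-¼) - 36) + 47) = 2*((¾ - 36) + 47) = 2*(-141/4 + 47) = 2*(47/4) = 47/2 ≈ 23.500)
q² = (47/2)² = 2209/4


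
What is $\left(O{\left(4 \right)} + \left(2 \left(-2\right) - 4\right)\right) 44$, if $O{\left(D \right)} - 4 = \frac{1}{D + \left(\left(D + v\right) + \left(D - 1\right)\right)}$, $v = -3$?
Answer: $- \frac{341}{2} \approx -170.5$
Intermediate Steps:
$O{\left(D \right)} = 4 + \frac{1}{-4 + 3 D}$ ($O{\left(D \right)} = 4 + \frac{1}{D + \left(\left(D - 3\right) + \left(D - 1\right)\right)} = 4 + \frac{1}{D + \left(\left(-3 + D\right) + \left(-1 + D\right)\right)} = 4 + \frac{1}{D + \left(-4 + 2 D\right)} = 4 + \frac{1}{-4 + 3 D}$)
$\left(O{\left(4 \right)} + \left(2 \left(-2\right) - 4\right)\right) 44 = \left(\frac{3 \left(-5 + 4 \cdot 4\right)}{-4 + 3 \cdot 4} + \left(2 \left(-2\right) - 4\right)\right) 44 = \left(\frac{3 \left(-5 + 16\right)}{-4 + 12} - 8\right) 44 = \left(3 \cdot \frac{1}{8} \cdot 11 - 8\right) 44 = \left(\frac{33}{8} - 8\right) 44 = \left(- \frac{31}{8}\right) 44 = - \frac{341}{2}$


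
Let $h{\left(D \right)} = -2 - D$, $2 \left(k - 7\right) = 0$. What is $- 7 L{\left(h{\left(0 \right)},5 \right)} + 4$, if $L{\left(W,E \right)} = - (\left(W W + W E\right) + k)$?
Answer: $11$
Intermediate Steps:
$k = 7$ ($k = 7 + \frac{1}{2} \cdot 0 = 7 + 0 = 7$)
$L{\left(W,E \right)} = -7 - W^{2} - E W$ ($L{\left(W,E \right)} = - (\left(W W + W E\right) + 7) = - (\left(W^{2} + E W\right) + 7) = - (7 + W^{2} + E W) = -7 - W^{2} - E W$)
$- 7 L{\left(h{\left(0 \right)},5 \right)} + 4 = - 7 \left(-7 - \left(-2 - 0\right)^{2} - 5 \left(-2 - 0\right)\right) + 4 = - 7 \left(-7 - \left(-2 + 0\right)^{2} - 5 \left(-2 + 0\right)\right) + 4 = - 7 \left(-7 - \left(-2\right)^{2} - 5 \left(-2\right)\right) + 4 = - 7 \left(-7 - 4 + 10\right) + 4 = \left(-7\right) \left(-1\right) + 4 = 7 + 4 = 11$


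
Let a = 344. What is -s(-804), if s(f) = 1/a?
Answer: -1/344 ≈ -0.0029070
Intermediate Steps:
s(f) = 1/344
-s(-804) = -1*1/344 = -1/344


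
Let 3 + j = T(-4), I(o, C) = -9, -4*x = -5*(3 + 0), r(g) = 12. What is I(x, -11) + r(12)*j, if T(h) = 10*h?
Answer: -525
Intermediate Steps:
x = 15/4 (x = -(-5)*(3 + 0)/4 = -(-5)*3/4 = -¼*(-15) = 15/4 ≈ 3.7500)
j = -43 (j = -3 + 10*(-4) = -3 - 40 = -43)
I(x, -11) + r(12)*j = -9 + 12*(-43) = -9 - 516 = -525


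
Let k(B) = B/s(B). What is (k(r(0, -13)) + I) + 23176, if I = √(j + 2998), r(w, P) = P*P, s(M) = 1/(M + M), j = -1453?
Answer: 80298 + √1545 ≈ 80337.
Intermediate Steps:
s(M) = 1/(2*M)
r(w, P) = P²
k(B) = 2*B² (k(B) = B/((1/(2*B))) = B*(2*B) = 2*B²)
I = √1545 (I = √(-1453 + 2998) = √1545 ≈ 39.306)
(k(r(0, -13)) + I) + 23176 = (2*((-13)²)² + √1545) + 23176 = (2*169² + √1545) + 23176 = (2*28561 + √1545) + 23176 = (57122 + √1545) + 23176 = 80298 + √1545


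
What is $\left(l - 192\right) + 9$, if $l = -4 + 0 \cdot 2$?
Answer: $-187$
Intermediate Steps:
$l = -4$ ($l = -4 + 0 = -4$)
$\left(l - 192\right) + 9 = \left(-4 - 192\right) + 9 = -196 + 9 = -187$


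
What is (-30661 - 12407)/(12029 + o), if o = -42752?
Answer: 14356/10241 ≈ 1.4018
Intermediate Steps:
(-30661 - 12407)/(12029 + o) = (-30661 - 12407)/(12029 - 42752) = -43068/(-30723) = -43068*(-1/30723) = 14356/10241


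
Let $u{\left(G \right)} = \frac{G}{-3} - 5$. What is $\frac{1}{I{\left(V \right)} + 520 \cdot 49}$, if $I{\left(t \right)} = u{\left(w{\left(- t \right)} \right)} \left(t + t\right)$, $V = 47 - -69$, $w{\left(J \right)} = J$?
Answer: $\frac{3}{99872} \approx 3.0038 \cdot 10^{-5}$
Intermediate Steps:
$u{\left(G \right)} = -5 - \frac{G}{3}$ ($u{\left(G \right)} = G \left(- \frac{1}{3}\right) - 5 = - \frac{G}{3} - 5 = -5 - \frac{G}{3}$)
$V = 116$ ($V = 47 + 69 = 116$)
$I{\left(t \right)} = 2 t \left(-5 + \frac{t}{3}\right)$ ($I{\left(t \right)} = \left(-5 - \frac{\left(-1\right) t}{3}\right) \left(t + t\right) = \left(-5 + \frac{t}{3}\right) 2 t = 2 t \left(-5 + \frac{t}{3}\right)$)
$\frac{1}{I{\left(V \right)} + 520 \cdot 49} = \frac{1}{\frac{2}{3} \cdot 116 \left(-15 + 116\right) + 520 \cdot 49} = \frac{1}{\frac{2}{3} \cdot 116 \cdot 101 + 25480} = \frac{1}{\frac{23432}{3} + 25480} = \frac{1}{\frac{99872}{3}} = \frac{3}{99872}$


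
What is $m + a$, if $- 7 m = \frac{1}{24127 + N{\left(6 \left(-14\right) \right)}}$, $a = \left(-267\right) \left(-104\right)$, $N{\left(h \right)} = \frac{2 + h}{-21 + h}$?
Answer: $\frac{70347923241}{2533417} \approx 27768.0$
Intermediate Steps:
$N{\left(h \right)} = \frac{2 + h}{-21 + h}$
$a = 27768$
$m = - \frac{15}{2533417}$ ($m = - \frac{1}{7 \left(24127 + \frac{2 + 6 \left(-14\right)}{-21 + 6 \left(-14\right)}\right)} = - \frac{1}{7 \left(24127 + \frac{2 - 84}{-21 - 84}\right)} = - \frac{1}{7 \left(24127 + \frac{1}{-105} \left(-82\right)\right)} = - \frac{1}{7 \left(24127 - - \frac{82}{105}\right)} = - \frac{1}{7 \left(24127 + \frac{82}{105}\right)} = - \frac{1}{7 \cdot \frac{2533417}{105}} = \left(- \frac{1}{7}\right) \frac{105}{2533417} = - \frac{15}{2533417} \approx -5.9209 \cdot 10^{-6}$)
$m + a = - \frac{15}{2533417} + 27768 = \frac{70347923241}{2533417}$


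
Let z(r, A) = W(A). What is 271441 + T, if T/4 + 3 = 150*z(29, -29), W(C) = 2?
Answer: 272629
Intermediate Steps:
z(r, A) = 2
T = 1188 (T = -12 + 4*(150*2) = -12 + 4*300 = -12 + 1200 = 1188)
271441 + T = 271441 + 1188 = 272629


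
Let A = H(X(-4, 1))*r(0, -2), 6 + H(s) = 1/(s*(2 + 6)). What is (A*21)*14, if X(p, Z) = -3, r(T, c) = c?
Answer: 7105/2 ≈ 3552.5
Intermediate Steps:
H(s) = -6 + 1/(8*s) (H(s) = -6 + 1/(s*(2 + 6)) = -6 + 1/(s*8) = -6 + 1/(8*s))
A = 145/12 (A = (-6 + (⅛)/(-3))*(-2) = (-6 + (⅛)*(-⅓))*(-2) = (-6 - 1/24)*(-2) = -145/24*(-2) = 145/12 ≈ 12.083)
(A*21)*14 = ((145/12)*21)*14 = (1015/4)*14 = 7105/2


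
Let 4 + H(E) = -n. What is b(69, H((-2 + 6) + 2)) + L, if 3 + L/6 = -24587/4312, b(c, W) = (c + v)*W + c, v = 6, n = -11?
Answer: 1168095/2156 ≈ 541.79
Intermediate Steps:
H(E) = 7 (H(E) = -4 - 1*(-11) = -4 + 11 = 7)
b(c, W) = c + W*(6 + c) (b(c, W) = (c + 6)*W + c = (6 + c)*W + c = W*(6 + c) + c = c + W*(6 + c))
L = -112569/2156 (L = -18 + 6*(-24587/4312) = -18 - 73761/2156 = -112569/2156 ≈ -52.212)
b(69, H((-2 + 6) + 2)) + L = (69 + 6*7 + 7*69) - 112569/2156 = (69 + 42 + 483) - 112569/2156 = 594 - 112569/2156 = 1168095/2156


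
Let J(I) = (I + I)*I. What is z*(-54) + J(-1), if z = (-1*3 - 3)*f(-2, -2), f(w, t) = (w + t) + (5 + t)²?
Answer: 1622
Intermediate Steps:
f(w, t) = t + w + (5 + t)² (f(w, t) = (t + w) + (5 + t)² = t + w + (5 + t)²)
J(I) = 2*I² (J(I) = (2*I)*I = 2*I²)
z = -30 (z = (-1*3 - 3)*(-2 - 2 + (5 - 2)²) = (-3 - 3)*(-2 - 2 + 3²) = -6*(-2 - 2 + 9) = -6*5 = -30)
z*(-54) + J(-1) = -30*(-54) + 2*(-1)² = 1620 + 2*1 = 1620 + 2 = 1622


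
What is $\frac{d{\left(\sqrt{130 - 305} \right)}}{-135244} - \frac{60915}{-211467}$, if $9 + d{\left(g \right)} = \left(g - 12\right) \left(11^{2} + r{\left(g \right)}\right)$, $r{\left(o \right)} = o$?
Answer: $\frac{715362356}{2383303579} - \frac{545 i \sqrt{7}}{135244} \approx 0.30016 - 0.010662 i$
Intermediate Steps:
$d{\left(g \right)} = -9 + \left(-12 + g\right) \left(121 + g\right)$ ($d{\left(g \right)} = -9 + \left(g - 12\right) \left(11^{2} + g\right) = -9 + \left(-12 + g\right) \left(121 + g\right)$)
$\frac{d{\left(\sqrt{130 - 305} \right)}}{-135244} - \frac{60915}{-211467} = \frac{-1461 + \left(\sqrt{130 - 305}\right)^{2} + 109 \sqrt{130 - 305}}{-135244} - \frac{60915}{-211467} = \left(-1461 + \left(\sqrt{-175}\right)^{2} + 109 \sqrt{-175}\right) \left(- \frac{1}{135244}\right) - - \frac{20305}{70489} = \left(-1461 + \left(5 i \sqrt{7}\right)^{2} + 109 \cdot 5 i \sqrt{7}\right) \left(- \frac{1}{135244}\right) + \frac{20305}{70489} = \left(-1461 - 175 + 545 i \sqrt{7}\right) \left(- \frac{1}{135244}\right) + \frac{20305}{70489} = \left(-1636 + 545 i \sqrt{7}\right) \left(- \frac{1}{135244}\right) + \frac{20305}{70489} = \left(\frac{409}{33811} - \frac{545 i \sqrt{7}}{135244}\right) + \frac{20305}{70489} = \frac{715362356}{2383303579} - \frac{545 i \sqrt{7}}{135244}$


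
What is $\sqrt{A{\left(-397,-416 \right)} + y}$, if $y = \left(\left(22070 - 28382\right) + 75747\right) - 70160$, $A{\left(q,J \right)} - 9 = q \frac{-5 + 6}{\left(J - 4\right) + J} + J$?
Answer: $\frac{i \sqrt{197704595}}{418} \approx 33.638 i$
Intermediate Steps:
$A{\left(q,J \right)} = 9 + J + \frac{q}{-4 + 2 J}$ ($A{\left(q,J \right)} = 9 + \left(q \frac{-5 + 6}{\left(J - 4\right) + J} + J\right) = 9 + \left(q 1 \frac{1}{\left(-4 + J\right) + J} + J\right) = 9 + \left(q 1 \frac{1}{-4 + 2 J} + J\right) = 9 + \left(\frac{q}{-4 + 2 J} + J\right) = 9 + \left(J + \frac{q}{-4 + 2 J}\right) = 9 + J + \frac{q}{-4 + 2 J}$)
$y = -725$ ($y = \left(-6312 + 75747\right) - 70160 = 69435 - 70160 = -725$)
$\sqrt{A{\left(-397,-416 \right)} + y} = \sqrt{\frac{-18 + \left(-416\right)^{2} + \frac{1}{2} \left(-397\right) + 7 \left(-416\right)}{-2 - 416} - 725} = \sqrt{\frac{-18 + 173056 - \frac{397}{2} - 2912}{-418} - 725} = \sqrt{\left(- \frac{1}{418}\right) \frac{339855}{2} - 725} = \sqrt{- \frac{339855}{836} - 725} = \sqrt{- \frac{945955}{836}} = \frac{i \sqrt{197704595}}{418}$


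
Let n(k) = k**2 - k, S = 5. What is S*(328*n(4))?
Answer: 19680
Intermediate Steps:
S*(328*n(4)) = 5*(328*(4*(-1 + 4))) = 5*(328*(4*3)) = 5*(328*12) = 5*3936 = 19680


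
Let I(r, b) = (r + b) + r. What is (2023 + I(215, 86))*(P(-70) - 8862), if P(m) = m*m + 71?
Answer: -9879249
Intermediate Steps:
P(m) = 71 + m² (P(m) = m² + 71 = 71 + m²)
I(r, b) = b + 2*r (I(r, b) = (b + r) + r = b + 2*r)
(2023 + I(215, 86))*(P(-70) - 8862) = (2023 + (86 + 2*215))*((71 + (-70)²) - 8862) = (2023 + (86 + 430))*((71 + 4900) - 8862) = (2023 + 516)*(4971 - 8862) = 2539*(-3891) = -9879249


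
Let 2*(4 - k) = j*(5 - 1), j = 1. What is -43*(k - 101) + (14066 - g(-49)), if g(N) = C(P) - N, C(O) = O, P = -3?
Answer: 18277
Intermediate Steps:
k = 2 (k = 4 - (5 - 1)/2 = 4 - 4/2 = 4 - ½*4 = 4 - 2 = 2)
g(N) = -3 - N
-43*(k - 101) + (14066 - g(-49)) = -43*(2 - 101) + (14066 - (-3 - 1*(-49))) = -43*(-99) + (14066 - (-3 + 49)) = 4257 + (14066 - 1*46) = 4257 + (14066 - 46) = 4257 + 14020 = 18277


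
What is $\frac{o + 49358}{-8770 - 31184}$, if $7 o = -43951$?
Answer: $- \frac{301555}{279678} \approx -1.0782$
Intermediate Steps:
$o = - \frac{43951}{7}$ ($o = \frac{1}{7} \left(-43951\right) = - \frac{43951}{7} \approx -6278.7$)
$\frac{o + 49358}{-8770 - 31184} = \frac{- \frac{43951}{7} + 49358}{-8770 - 31184} = \frac{301555}{7 \left(-39954\right)} = \frac{301555}{7} \left(- \frac{1}{39954}\right) = - \frac{301555}{279678}$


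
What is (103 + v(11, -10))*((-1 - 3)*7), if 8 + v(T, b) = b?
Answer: -2380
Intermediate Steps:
v(T, b) = -8 + b
(103 + v(11, -10))*((-1 - 3)*7) = (103 + (-8 - 10))*((-1 - 3)*7) = (103 - 18)*(-4*7) = 85*(-28) = -2380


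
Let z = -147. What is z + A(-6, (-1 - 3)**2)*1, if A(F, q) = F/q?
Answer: -1179/8 ≈ -147.38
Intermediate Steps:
z + A(-6, (-1 - 3)**2)*1 = -147 - 6/(-1 - 3)**2*1 = -147 - 6/((-4)**2)*1 = -147 - 6/16*1 = -147 - 6*1/16*1 = -147 - 3/8*1 = -147 - 3/8 = -1179/8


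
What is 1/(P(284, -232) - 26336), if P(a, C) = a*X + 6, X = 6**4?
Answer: 1/341734 ≈ 2.9263e-6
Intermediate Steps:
X = 1296
P(a, C) = 6 + 1296*a (P(a, C) = a*1296 + 6 = 1296*a + 6 = 6 + 1296*a)
1/(P(284, -232) - 26336) = 1/((6 + 1296*284) - 26336) = 1/((6 + 368064) - 26336) = 1/(368070 - 26336) = 1/341734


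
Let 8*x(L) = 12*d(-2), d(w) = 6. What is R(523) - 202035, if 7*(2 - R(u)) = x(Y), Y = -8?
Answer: -1414240/7 ≈ -2.0203e+5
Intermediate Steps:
x(L) = 9 (x(L) = (12*6)/8 = (1/8)*72 = 9)
R(u) = 5/7 (R(u) = 2 - 1/7*9 = 2 - 9/7 = 5/7)
R(523) - 202035 = 5/7 - 202035 = -1414240/7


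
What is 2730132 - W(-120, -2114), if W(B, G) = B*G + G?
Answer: 2478566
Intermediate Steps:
W(B, G) = G + B*G
2730132 - W(-120, -2114) = 2730132 - (-2114)*(1 - 120) = 2730132 - (-2114)*(-119) = 2730132 - 1*251566 = 2730132 - 251566 = 2478566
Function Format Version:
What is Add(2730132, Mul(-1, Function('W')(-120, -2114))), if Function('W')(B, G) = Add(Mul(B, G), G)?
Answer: 2478566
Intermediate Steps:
Function('W')(B, G) = Add(G, Mul(B, G))
Add(2730132, Mul(-1, Function('W')(-120, -2114))) = Add(2730132, Mul(-1, Mul(-2114, Add(1, -120)))) = Add(2730132, Mul(-1, Mul(-2114, -119))) = Add(2730132, Mul(-1, 251566)) = Add(2730132, -251566) = 2478566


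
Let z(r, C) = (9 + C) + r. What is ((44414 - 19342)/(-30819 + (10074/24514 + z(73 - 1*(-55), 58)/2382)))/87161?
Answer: -244002158176/26141980776859459 ≈ -9.3337e-6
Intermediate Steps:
z(r, C) = 9 + C + r
((44414 - 19342)/(-30819 + (10074/24514 + z(73 - 1*(-55), 58)/2382)))/87161 = ((44414 - 19342)/(-30819 + (10074/24514 + (9 + 58 + (73 - 1*(-55)))/2382)))/87161 = (25072/(-30819 + (10074*(1/24514) + (9 + 58 + (73 + 55))*(1/2382))))*(1/87161) = (25072/(-30819 + (5037/12257 + (9 + 58 + 128)*(1/2382))))*(1/87161) = (25072/(-30819 + (5037/12257 + 195*(1/2382))))*(1/87161) = (25072/(-30819 + (5037/12257 + 65/794)))*(1/87161) = (25072/(-30819 + 4796083/9732058))*(1/87161) = (25072/(-299927499419/9732058))*(1/87161) = (25072*(-9732058/299927499419))*(1/87161) = -244002158176/299927499419*1/87161 = -244002158176/26141980776859459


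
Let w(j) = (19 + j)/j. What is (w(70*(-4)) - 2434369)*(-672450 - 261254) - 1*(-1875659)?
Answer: 79554337733132/35 ≈ 2.2730e+12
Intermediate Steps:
w(j) = (19 + j)/j
(w(70*(-4)) - 2434369)*(-672450 - 261254) - 1*(-1875659) = ((19 + 70*(-4))/((70*(-4))) - 2434369)*(-672450 - 261254) - 1*(-1875659) = ((19 - 280)/(-280) - 2434369)*(-933704) + 1875659 = (-1/280*(-261) - 2434369)*(-933704) + 1875659 = (261/280 - 2434369)*(-933704) + 1875659 = -681623059/280*(-933704) + 1875659 = 79554272085067/35 + 1875659 = 79554337733132/35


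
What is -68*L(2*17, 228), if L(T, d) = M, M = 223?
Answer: -15164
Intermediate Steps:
L(T, d) = 223
-68*L(2*17, 228) = -68*223 = -15164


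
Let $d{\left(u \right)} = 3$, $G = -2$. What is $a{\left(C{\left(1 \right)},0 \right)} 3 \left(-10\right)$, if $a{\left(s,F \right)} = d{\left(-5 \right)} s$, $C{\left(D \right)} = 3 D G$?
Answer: $540$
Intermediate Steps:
$C{\left(D \right)} = - 6 D$ ($C{\left(D \right)} = 3 D \left(-2\right) = - 6 D$)
$a{\left(s,F \right)} = 3 s$
$a{\left(C{\left(1 \right)},0 \right)} 3 \left(-10\right) = 3 \left(\left(-6\right) 1\right) 3 \left(-10\right) = 3 \left(-6\right) 3 \left(-10\right) = \left(-18\right) 3 \left(-10\right) = \left(-54\right) \left(-10\right) = 540$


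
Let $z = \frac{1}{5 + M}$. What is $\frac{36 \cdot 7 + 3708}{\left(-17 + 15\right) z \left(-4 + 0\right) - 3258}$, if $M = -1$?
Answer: $- \frac{45}{37} \approx -1.2162$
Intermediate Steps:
$z = \frac{1}{4}$ ($z = \frac{1}{5 - 1} = \frac{1}{4} \approx 0.25$)
$\frac{36 \cdot 7 + 3708}{\left(-17 + 15\right) z \left(-4 + 0\right) - 3258} = \frac{36 \cdot 7 + 3708}{\left(-17 + 15\right) \frac{-4 + 0}{4} - 3258} = \frac{252 + 3708}{- 2 \cdot \frac{1}{4} \left(-4\right) - 3258} = \frac{3960}{\left(-2\right) \left(-1\right) - 3258} = \frac{3960}{2 - 3258} = \frac{3960}{-3256} = 3960 \left(- \frac{1}{3256}\right) = - \frac{45}{37}$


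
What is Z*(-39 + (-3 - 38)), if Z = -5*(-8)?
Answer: -3200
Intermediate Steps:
Z = 40
Z*(-39 + (-3 - 38)) = 40*(-39 + (-3 - 38)) = 40*(-39 - 41) = 40*(-80) = -3200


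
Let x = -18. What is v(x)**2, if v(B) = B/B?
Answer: 1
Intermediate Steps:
v(B) = 1
v(x)**2 = 1**2 = 1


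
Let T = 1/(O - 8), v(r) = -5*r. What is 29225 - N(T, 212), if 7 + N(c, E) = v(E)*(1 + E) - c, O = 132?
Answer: 31621489/124 ≈ 2.5501e+5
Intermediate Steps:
T = 1/124 (T = 1/(132 - 8) = 1/124 ≈ 0.0080645)
N(c, E) = -7 - c - 5*E*(1 + E) (N(c, E) = -7 + ((-5*E)*(1 + E) - c) = -7 + (-5*E*(1 + E) - c) = -7 + (-c - 5*E*(1 + E)) = -7 - c - 5*E*(1 + E))
29225 - N(T, 212) = 29225 - (-7 - 1*1/124 - 5*212 - 5*212²) = 29225 - (-7 - 1/124 - 1060 - 5*44944) = 29225 - (-7 - 1/124 - 1060 - 224720) = 29225 - 1*(-27997589/124) = 29225 + 27997589/124 = 31621489/124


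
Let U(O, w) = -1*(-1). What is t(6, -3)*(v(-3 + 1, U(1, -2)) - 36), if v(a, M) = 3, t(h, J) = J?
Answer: 99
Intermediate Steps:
U(O, w) = 1
t(6, -3)*(v(-3 + 1, U(1, -2)) - 36) = -3*(3 - 36) = -3*(-33) = 99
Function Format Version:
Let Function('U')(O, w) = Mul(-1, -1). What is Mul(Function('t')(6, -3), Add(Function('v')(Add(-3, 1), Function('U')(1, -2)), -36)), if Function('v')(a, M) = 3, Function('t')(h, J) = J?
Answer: 99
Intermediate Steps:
Function('U')(O, w) = 1
Mul(Function('t')(6, -3), Add(Function('v')(Add(-3, 1), Function('U')(1, -2)), -36)) = Mul(-3, Add(3, -36)) = Mul(-3, -33) = 99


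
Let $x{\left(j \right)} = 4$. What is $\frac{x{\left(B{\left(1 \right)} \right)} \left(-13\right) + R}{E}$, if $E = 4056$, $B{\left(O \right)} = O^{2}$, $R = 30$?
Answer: $- \frac{11}{2028} \approx -0.0054241$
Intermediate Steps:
$\frac{x{\left(B{\left(1 \right)} \right)} \left(-13\right) + R}{E} = \frac{4 \left(-13\right) + 30}{4056} = \left(-52 + 30\right) \frac{1}{4056} = \left(-22\right) \frac{1}{4056} = - \frac{11}{2028}$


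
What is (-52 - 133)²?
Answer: 34225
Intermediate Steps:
(-52 - 133)² = (-185)² = 34225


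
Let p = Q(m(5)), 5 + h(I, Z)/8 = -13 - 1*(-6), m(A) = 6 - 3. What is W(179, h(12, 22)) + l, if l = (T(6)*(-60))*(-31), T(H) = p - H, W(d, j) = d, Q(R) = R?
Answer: -5401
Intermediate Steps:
m(A) = 3
h(I, Z) = -96 (h(I, Z) = -40 + 8*(-13 - 1*(-6)) = -40 + 8*(-13 + 6) = -40 + 8*(-7) = -40 - 56 = -96)
p = 3
T(H) = 3 - H
l = -5580 (l = ((3 - 1*6)*(-60))*(-31) = ((3 - 6)*(-60))*(-31) = -3*(-60)*(-31) = 180*(-31) = -5580)
W(179, h(12, 22)) + l = 179 - 5580 = -5401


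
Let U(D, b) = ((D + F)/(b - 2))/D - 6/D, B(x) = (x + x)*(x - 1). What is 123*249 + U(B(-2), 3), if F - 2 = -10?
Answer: 183761/6 ≈ 30627.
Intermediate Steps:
B(x) = 2*x*(-1 + x) (B(x) = (2*x)*(-1 + x) = 2*x*(-1 + x))
F = -8 (F = 2 - 10 = -8)
U(D, b) = -6/D + (-8 + D)/(D*(-2 + b)) (U(D, b) = ((D - 8)/(b - 2))/D - 6/D = ((-8 + D)/(-2 + b))/D - 6/D = (-8 + D)/(D*(-2 + b)) - 6/D = -6/D + (-8 + D)/(D*(-2 + b)))
123*249 + U(B(-2), 3) = 123*249 + (4 + 2*(-2)*(-1 - 2) - 6*3)/(((2*(-2)*(-1 - 2)))*(-2 + 3)) = 30627 + (4 + 2*(-2)*(-3) - 18)/((2*(-2)*(-3))*1) = 30627 + 1*(4 + 12 - 18)/12 = 30627 + (1/12)*1*(-2) = 30627 - ⅙ = 183761/6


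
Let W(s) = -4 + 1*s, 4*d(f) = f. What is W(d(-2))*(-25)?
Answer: 225/2 ≈ 112.50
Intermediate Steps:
d(f) = f/4
W(s) = -4 + s
W(d(-2))*(-25) = (-4 + (¼)*(-2))*(-25) = (-4 - ½)*(-25) = -9/2*(-25) = 225/2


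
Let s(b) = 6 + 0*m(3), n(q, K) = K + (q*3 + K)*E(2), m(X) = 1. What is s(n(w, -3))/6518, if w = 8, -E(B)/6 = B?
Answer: 3/3259 ≈ 0.00092053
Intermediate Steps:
E(B) = -6*B
n(q, K) = -36*q - 11*K (n(q, K) = K + (q*3 + K)*(-6*2) = K + (3*q + K)*(-12) = K + (K + 3*q)*(-12) = K + (-36*q - 12*K) = -36*q - 11*K)
s(b) = 6 (s(b) = 6 + 0*1 = 6 + 0 = 6)
s(n(w, -3))/6518 = 6/6518 = 6*(1/6518) = 3/3259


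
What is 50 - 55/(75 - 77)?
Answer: 155/2 ≈ 77.500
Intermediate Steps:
50 - 55/(75 - 77) = 50 - 55/(-2) = 50 - 55*(-1/2) = 50 + 55/2 = 155/2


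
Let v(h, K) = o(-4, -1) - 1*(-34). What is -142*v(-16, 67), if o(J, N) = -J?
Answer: -5396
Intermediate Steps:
v(h, K) = 38 (v(h, K) = -1*(-4) - 1*(-34) = 4 + 34 = 38)
-142*v(-16, 67) = -142*38 = -5396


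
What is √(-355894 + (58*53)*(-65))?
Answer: 2*I*√138926 ≈ 745.46*I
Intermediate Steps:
√(-355894 + (58*53)*(-65)) = √(-355894 + 3074*(-65)) = √(-355894 - 199810) = √(-555704) = 2*I*√138926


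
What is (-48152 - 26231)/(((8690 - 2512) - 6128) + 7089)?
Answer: -74383/7139 ≈ -10.419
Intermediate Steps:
(-48152 - 26231)/(((8690 - 2512) - 6128) + 7089) = -74383/((6178 - 6128) + 7089) = -74383/(50 + 7089) = -74383/7139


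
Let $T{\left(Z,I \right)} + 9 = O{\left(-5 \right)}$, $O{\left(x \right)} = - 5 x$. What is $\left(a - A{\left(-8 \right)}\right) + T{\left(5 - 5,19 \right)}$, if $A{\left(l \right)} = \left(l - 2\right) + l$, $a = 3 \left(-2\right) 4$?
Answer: $10$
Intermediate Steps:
$a = -24$ ($a = \left(-6\right) 4 = -24$)
$T{\left(Z,I \right)} = 16$ ($T{\left(Z,I \right)} = -9 - -25 = -9 + 25 = 16$)
$A{\left(l \right)} = -2 + 2 l$ ($A{\left(l \right)} = \left(-2 + l\right) + l = -2 + 2 l$)
$\left(a - A{\left(-8 \right)}\right) + T{\left(5 - 5,19 \right)} = \left(-24 - \left(-2 + 2 \left(-8\right)\right)\right) + 16 = \left(-24 - \left(-2 - 16\right)\right) + 16 = \left(-24 - -18\right) + 16 = \left(-24 + 18\right) + 16 = -6 + 16 = 10$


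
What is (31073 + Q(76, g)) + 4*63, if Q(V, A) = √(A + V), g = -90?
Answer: 31325 + I*√14 ≈ 31325.0 + 3.7417*I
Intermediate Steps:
(31073 + Q(76, g)) + 4*63 = (31073 + √(-90 + 76)) + 4*63 = (31073 + √(-14)) + 252 = (31073 + I*√14) + 252 = 31325 + I*√14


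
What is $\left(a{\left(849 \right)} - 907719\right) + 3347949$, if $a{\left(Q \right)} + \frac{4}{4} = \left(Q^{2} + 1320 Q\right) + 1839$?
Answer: $4283549$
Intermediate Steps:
$a{\left(Q \right)} = 1838 + Q^{2} + 1320 Q$ ($a{\left(Q \right)} = -1 + \left(\left(Q^{2} + 1320 Q\right) + 1839\right) = -1 + \left(1839 + Q^{2} + 1320 Q\right) = 1838 + Q^{2} + 1320 Q$)
$\left(a{\left(849 \right)} - 907719\right) + 3347949 = \left(\left(1838 + 849^{2} + 1320 \cdot 849\right) - 907719\right) + 3347949 = \left(\left(1838 + 720801 + 1120680\right) - 907719\right) + 3347949 = \left(1843319 - 907719\right) + 3347949 = 935600 + 3347949 = 4283549$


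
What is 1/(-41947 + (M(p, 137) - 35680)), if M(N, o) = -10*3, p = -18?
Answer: -1/77657 ≈ -1.2877e-5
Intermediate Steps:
M(N, o) = -30
1/(-41947 + (M(p, 137) - 35680)) = 1/(-41947 + (-30 - 35680)) = 1/(-41947 - 35710) = 1/(-77657) = -1/77657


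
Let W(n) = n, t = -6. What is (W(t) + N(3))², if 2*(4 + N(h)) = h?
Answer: 289/4 ≈ 72.250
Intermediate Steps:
N(h) = -4 + h/2
(W(t) + N(3))² = (-6 + (-4 + (½)*3))² = (-6 + (-4 + 3/2))² = (-6 - 5/2)² = (-17/2)² = 289/4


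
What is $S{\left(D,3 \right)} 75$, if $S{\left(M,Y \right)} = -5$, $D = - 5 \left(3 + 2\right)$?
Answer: $-375$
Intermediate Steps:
$D = -25$ ($D = \left(-5\right) 5 = -25$)
$S{\left(D,3 \right)} 75 = \left(-5\right) 75 = -375$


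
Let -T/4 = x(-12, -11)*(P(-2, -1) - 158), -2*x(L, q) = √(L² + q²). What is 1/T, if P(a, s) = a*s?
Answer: -√265/82680 ≈ -0.00019689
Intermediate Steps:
x(L, q) = -√(L² + q²)/2
T = -312*√265 (T = -4*(-√((-12)² + (-11)²)/2)*(-2*(-1) - 158) = -4*(-√(144 + 121)/2)*(2 - 158) = -4*(-√265/2)*(-156) = -312*√265 ≈ -5079.0)
1/T = 1/(-312*√265) = -√265/82680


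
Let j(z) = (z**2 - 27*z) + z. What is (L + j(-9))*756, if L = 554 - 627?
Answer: 182952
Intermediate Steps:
j(z) = z**2 - 26*z
L = -73
(L + j(-9))*756 = (-73 - 9*(-26 - 9))*756 = (-73 - 9*(-35))*756 = (-73 + 315)*756 = 242*756 = 182952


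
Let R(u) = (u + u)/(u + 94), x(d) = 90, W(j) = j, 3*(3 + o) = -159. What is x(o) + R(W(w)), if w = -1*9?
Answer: 7632/85 ≈ 89.788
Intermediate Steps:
o = -56 (o = -3 + (⅓)*(-159) = -3 - 53 = -56)
w = -9
R(u) = 2*u/(94 + u) (R(u) = (2*u)/(94 + u) = 2*u/(94 + u))
x(o) + R(W(w)) = 90 + 2*(-9)/(94 - 9) = 90 + 2*(-9)/85 = 90 + 2*(-9)*(1/85) = 90 - 18/85 = 7632/85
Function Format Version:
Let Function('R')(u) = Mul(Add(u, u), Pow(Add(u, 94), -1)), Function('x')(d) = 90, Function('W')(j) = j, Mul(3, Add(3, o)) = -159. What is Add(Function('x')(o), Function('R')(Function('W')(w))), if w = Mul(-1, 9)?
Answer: Rational(7632, 85) ≈ 89.788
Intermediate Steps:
o = -56 (o = Add(-3, Mul(Rational(1, 3), -159)) = Add(-3, -53) = -56)
w = -9
Function('R')(u) = Mul(2, u, Pow(Add(94, u), -1)) (Function('R')(u) = Mul(Mul(2, u), Pow(Add(94, u), -1)) = Mul(2, u, Pow(Add(94, u), -1)))
Add(Function('x')(o), Function('R')(Function('W')(w))) = Add(90, Mul(2, -9, Pow(Add(94, -9), -1))) = Add(90, Mul(2, -9, Pow(85, -1))) = Add(90, Mul(2, -9, Rational(1, 85))) = Add(90, Rational(-18, 85)) = Rational(7632, 85)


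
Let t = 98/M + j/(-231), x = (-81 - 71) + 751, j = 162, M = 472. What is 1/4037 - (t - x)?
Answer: 3998099285/6669124 ≈ 599.49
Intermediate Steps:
x = 599 (x = -152 + 751 = 599)
t = -8971/18172 (t = 98/472 + 162/(-231) = 98*(1/472) + 162*(-1/231) = 49/236 - 54/77 = -8971/18172 ≈ -0.49367)
1/4037 - (t - x) = 1/4037 - (-8971/18172 - 1*599) = 1/4037 - (-8971/18172 - 599) = 1/4037 - 1*(-10893999/18172) = 1/4037 + 10893999/18172 = 3998099285/6669124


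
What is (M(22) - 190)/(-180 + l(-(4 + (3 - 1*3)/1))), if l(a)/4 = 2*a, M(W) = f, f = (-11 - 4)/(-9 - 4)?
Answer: 2455/2756 ≈ 0.89078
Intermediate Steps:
f = 15/13 (f = -15/(-13) = -15*(-1/13) = 15/13 ≈ 1.1538)
M(W) = 15/13
l(a) = 8*a (l(a) = 4*(2*a) = 8*a)
(M(22) - 190)/(-180 + l(-(4 + (3 - 1*3)/1))) = (15/13 - 190)/(-180 + 8*(-(4 + (3 - 1*3)/1))) = -2455/(13*(-180 + 8*(-(4 + (3 - 3)*1)))) = -2455/(13*(-180 + 8*(-(4 + 0*1)))) = -2455/(13*(-180 + 8*(-(4 + 0)))) = -2455/(13*(-180 + 8*(-1*4))) = -2455/(13*(-180 + 8*(-4))) = -2455/(13*(-180 - 32)) = -2455/13/(-212) = -2455/13*(-1/212) = 2455/2756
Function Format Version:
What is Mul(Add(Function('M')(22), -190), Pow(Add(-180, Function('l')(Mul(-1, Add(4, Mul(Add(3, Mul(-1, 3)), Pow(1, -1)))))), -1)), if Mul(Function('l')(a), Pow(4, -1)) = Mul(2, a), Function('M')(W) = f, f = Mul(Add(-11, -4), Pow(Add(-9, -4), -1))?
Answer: Rational(2455, 2756) ≈ 0.89078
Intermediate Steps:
f = Rational(15, 13) (f = Mul(-15, Pow(-13, -1)) = Mul(-15, Rational(-1, 13)) = Rational(15, 13) ≈ 1.1538)
Function('M')(W) = Rational(15, 13)
Function('l')(a) = Mul(8, a) (Function('l')(a) = Mul(4, Mul(2, a)) = Mul(8, a))
Mul(Add(Function('M')(22), -190), Pow(Add(-180, Function('l')(Mul(-1, Add(4, Mul(Add(3, Mul(-1, 3)), Pow(1, -1)))))), -1)) = Mul(Add(Rational(15, 13), -190), Pow(Add(-180, Mul(8, Mul(-1, Add(4, Mul(Add(3, Mul(-1, 3)), Pow(1, -1)))))), -1)) = Mul(Rational(-2455, 13), Pow(Add(-180, Mul(8, Mul(-1, Add(4, Mul(Add(3, -3), 1))))), -1)) = Mul(Rational(-2455, 13), Pow(Add(-180, Mul(8, Mul(-1, Add(4, Mul(0, 1))))), -1)) = Mul(Rational(-2455, 13), Pow(Add(-180, Mul(8, Mul(-1, Add(4, 0)))), -1)) = Mul(Rational(-2455, 13), Pow(Add(-180, Mul(8, Mul(-1, 4))), -1)) = Mul(Rational(-2455, 13), Pow(Add(-180, Mul(8, -4)), -1)) = Mul(Rational(-2455, 13), Pow(Add(-180, -32), -1)) = Mul(Rational(-2455, 13), Pow(-212, -1)) = Mul(Rational(-2455, 13), Rational(-1, 212)) = Rational(2455, 2756)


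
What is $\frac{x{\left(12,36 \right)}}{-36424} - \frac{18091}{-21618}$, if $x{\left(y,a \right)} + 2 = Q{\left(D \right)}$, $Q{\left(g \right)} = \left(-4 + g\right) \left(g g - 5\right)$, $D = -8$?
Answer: $\frac{168573841}{196853508} \approx 0.85634$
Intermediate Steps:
$Q{\left(g \right)} = \left(-5 + g^{2}\right) \left(-4 + g\right)$ ($Q{\left(g \right)} = \left(-4 + g\right) \left(g^{2} - 5\right) = \left(-4 + g\right) \left(-5 + g^{2}\right) = \left(-5 + g^{2}\right) \left(-4 + g\right)$)
$x{\left(y,a \right)} = -710$ ($x{\left(y,a \right)} = -2 + \left(20 + \left(-8\right)^{3} - -40 - 4 \left(-8\right)^{2}\right) = -2 + \left(20 - 512 + 40 - 256\right) = -2 - 708 = -710$)
$\frac{x{\left(12,36 \right)}}{-36424} - \frac{18091}{-21618} = - \frac{710}{-36424} - \frac{18091}{-21618} = \left(-710\right) \left(- \frac{1}{36424}\right) - - \frac{18091}{21618} = \frac{355}{18212} + \frac{18091}{21618} = \frac{168573841}{196853508}$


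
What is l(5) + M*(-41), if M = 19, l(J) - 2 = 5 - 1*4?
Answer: -776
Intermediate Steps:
l(J) = 3 (l(J) = 2 + (5 - 1*4) = 2 + (5 - 4) = 2 + 1 = 3)
l(5) + M*(-41) = 3 + 19*(-41) = 3 - 779 = -776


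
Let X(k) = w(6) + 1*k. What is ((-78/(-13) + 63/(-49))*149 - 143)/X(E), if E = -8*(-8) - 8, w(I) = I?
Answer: 1958/217 ≈ 9.0230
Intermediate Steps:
E = 56 (E = 64 - 8 = 56)
X(k) = 6 + k (X(k) = 6 + 1*k = 6 + k)
((-78/(-13) + 63/(-49))*149 - 143)/X(E) = ((-78/(-13) + 63/(-49))*149 - 143)/(6 + 56) = ((-78*(-1/13) + 63*(-1/49))*149 - 143)/62 = ((6 - 9/7)*149 - 143)*(1/62) = ((33/7)*149 - 143)*(1/62) = (4917/7 - 143)*(1/62) = (3916/7)*(1/62) = 1958/217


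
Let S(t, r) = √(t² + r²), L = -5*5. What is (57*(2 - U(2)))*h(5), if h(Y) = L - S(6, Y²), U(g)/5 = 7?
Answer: 47025 + 1881*√661 ≈ 95385.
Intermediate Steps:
U(g) = 35 (U(g) = 5*7 = 35)
L = -25
S(t, r) = √(r² + t²)
h(Y) = -25 - √(36 + Y⁴) (h(Y) = -25 - √((Y²)² + 6²) = -25 - √(Y⁴ + 36) = -25 - √(36 + Y⁴))
(57*(2 - U(2)))*h(5) = (57*(2 - 1*35))*(-25 - √(36 + 5⁴)) = (57*(2 - 35))*(-25 - √(36 + 625)) = (57*(-33))*(-25 - √661) = -1881*(-25 - √661) = 47025 + 1881*√661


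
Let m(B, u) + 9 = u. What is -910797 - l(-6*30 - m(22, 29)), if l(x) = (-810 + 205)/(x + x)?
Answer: -72863881/80 ≈ -9.1080e+5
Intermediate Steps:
m(B, u) = -9 + u
l(x) = -605/(2*x) (l(x) = -605*1/(2*x) = -605/(2*x))
-910797 - l(-6*30 - m(22, 29)) = -910797 - (-605)/(2*(-6*30 - (-9 + 29))) = -910797 - (-605)/(2*(-180 - 1*20)) = -910797 - (-605)/(2*(-180 - 20)) = -910797 - (-605)/(2*(-200)) = -910797 - (-605)*(-1)/(2*200) = -910797 - 1*121/80 = -910797 - 121/80 = -72863881/80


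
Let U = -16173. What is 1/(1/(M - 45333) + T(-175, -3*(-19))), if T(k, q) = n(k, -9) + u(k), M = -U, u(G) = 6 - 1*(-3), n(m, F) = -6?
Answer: 29160/87479 ≈ 0.33334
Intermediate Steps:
u(G) = 9 (u(G) = 6 + 3 = 9)
M = 16173 (M = -1*(-16173) = 16173)
T(k, q) = 3 (T(k, q) = -6 + 9 = 3)
1/(1/(M - 45333) + T(-175, -3*(-19))) = 1/(1/(16173 - 45333) + 3) = 1/(1/(-29160) + 3) = 1/(-1/29160 + 3) = 1/(87479/29160) = 29160/87479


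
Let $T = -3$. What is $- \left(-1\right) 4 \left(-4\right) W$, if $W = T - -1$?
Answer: $32$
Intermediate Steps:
$W = -2$ ($W = -3 - -1 = -3 + 1 = -2$)
$- \left(-1\right) 4 \left(-4\right) W = - \left(-1\right) 4 \left(-4\right) \left(-2\right) = - \left(-4\right) \left(-4\right) \left(-2\right) = \left(-1\right) 16 \left(-2\right) = \left(-16\right) \left(-2\right) = 32$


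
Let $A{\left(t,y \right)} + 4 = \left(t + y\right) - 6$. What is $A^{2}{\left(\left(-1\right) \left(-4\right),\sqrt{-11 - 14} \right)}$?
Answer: $11 - 60 i \approx 11.0 - 60.0 i$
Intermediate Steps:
$A{\left(t,y \right)} = -10 + t + y$ ($A{\left(t,y \right)} = -4 - \left(6 - t - y\right) = -4 + \left(-6 + t + y\right) = -10 + t + y$)
$A^{2}{\left(\left(-1\right) \left(-4\right),\sqrt{-11 - 14} \right)} = \left(-10 - -4 + \sqrt{-11 - 14}\right)^{2} = \left(-10 + 4 + \sqrt{-25}\right)^{2} = \left(-10 + 4 + 5 i\right)^{2} = \left(-6 + 5 i\right)^{2}$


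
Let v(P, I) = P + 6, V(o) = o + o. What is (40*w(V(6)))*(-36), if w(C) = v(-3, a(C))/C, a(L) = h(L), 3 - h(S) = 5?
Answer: -360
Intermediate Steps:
h(S) = -2 (h(S) = 3 - 1*5 = 3 - 5 = -2)
a(L) = -2
V(o) = 2*o
v(P, I) = 6 + P
w(C) = 3/C (w(C) = (6 - 3)/C = 3/C)
(40*w(V(6)))*(-36) = (40*(3/((2*6))))*(-36) = (40*(3/12))*(-36) = (40*(3*(1/12)))*(-36) = (40*(1/4))*(-36) = 10*(-36) = -360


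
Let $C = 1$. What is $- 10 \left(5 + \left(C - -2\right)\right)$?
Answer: $-80$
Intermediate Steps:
$- 10 \left(5 + \left(C - -2\right)\right) = - 10 \left(5 + \left(1 - -2\right)\right) = - 10 \left(5 + \left(1 + 2\right)\right) = - 10 \left(5 + 3\right) = \left(-10\right) 8 = -80$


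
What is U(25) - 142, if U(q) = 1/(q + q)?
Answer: -7099/50 ≈ -141.98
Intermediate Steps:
U(q) = 1/(2*q)
U(25) - 142 = (½)/25 - 142 = (½)*(1/25) - 142 = 1/50 - 142 = -7099/50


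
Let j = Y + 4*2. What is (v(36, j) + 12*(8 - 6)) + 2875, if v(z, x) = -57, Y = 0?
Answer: 2842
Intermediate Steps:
j = 8 (j = 0 + 4*2 = 0 + 8 = 8)
(v(36, j) + 12*(8 - 6)) + 2875 = (-57 + 12*(8 - 6)) + 2875 = (-57 + 12*2) + 2875 = (-57 + 24) + 2875 = -33 + 2875 = 2842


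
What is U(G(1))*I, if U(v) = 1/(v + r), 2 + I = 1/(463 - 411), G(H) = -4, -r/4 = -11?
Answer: -103/2080 ≈ -0.049519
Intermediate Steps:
r = 44 (r = -4*(-11) = 44)
I = -103/52 (I = -2 + 1/(463 - 411) = -2 + 1/52 = -103/52 ≈ -1.9808)
U(v) = 1/(44 + v) (U(v) = 1/(v + 44) = 1/(44 + v))
U(G(1))*I = -103/52/(44 - 4) = -103/52/40 = (1/40)*(-103/52) = -103/2080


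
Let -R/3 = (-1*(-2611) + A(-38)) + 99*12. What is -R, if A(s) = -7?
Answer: 11376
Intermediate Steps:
R = -11376 (R = -3*((-1*(-2611) - 7) + 99*12) = -3*((2611 - 7) + 1188) = -3*(2604 + 1188) = -3*3792 = -11376)
-R = -1*(-11376) = 11376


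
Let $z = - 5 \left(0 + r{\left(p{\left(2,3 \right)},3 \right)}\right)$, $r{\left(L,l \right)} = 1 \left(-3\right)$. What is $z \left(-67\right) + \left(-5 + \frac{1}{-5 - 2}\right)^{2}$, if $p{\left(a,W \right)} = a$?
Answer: $- \frac{47949}{49} \approx -978.55$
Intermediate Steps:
$r{\left(L,l \right)} = -3$
$z = 15$ ($z = - 5 \left(0 - 3\right) = \left(-5\right) \left(-3\right) = 15$)
$z \left(-67\right) + \left(-5 + \frac{1}{-5 - 2}\right)^{2} = 15 \left(-67\right) + \left(-5 + \frac{1}{-5 - 2}\right)^{2} = -1005 + \left(-5 + \frac{1}{-7}\right)^{2} = -1005 + \left(-5 - \frac{1}{7}\right)^{2} = -1005 + \left(- \frac{36}{7}\right)^{2} = -1005 + \frac{1296}{49} = - \frac{47949}{49}$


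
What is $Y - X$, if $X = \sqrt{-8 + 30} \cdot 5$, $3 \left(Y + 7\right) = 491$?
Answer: $\frac{470}{3} - 5 \sqrt{22} \approx 133.21$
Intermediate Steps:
$Y = \frac{470}{3}$ ($Y = -7 + \frac{1}{3} \cdot 491 = -7 + \frac{491}{3} = \frac{470}{3} \approx 156.67$)
$X = 5 \sqrt{22}$ ($X = \sqrt{22} \cdot 5 = 5 \sqrt{22} \approx 23.452$)
$Y - X = \frac{470}{3} - 5 \sqrt{22}$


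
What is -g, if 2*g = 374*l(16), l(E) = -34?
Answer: 6358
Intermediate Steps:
g = -6358 (g = (374*(-34))/2 = (½)*(-12716) = -6358)
-g = -1*(-6358) = 6358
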